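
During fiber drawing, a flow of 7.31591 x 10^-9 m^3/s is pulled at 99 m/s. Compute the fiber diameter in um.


Cross-sectional area from continuity:
  A = Q / v = 7.31591 x 10^-9 / 99 = 7.389808 x 10^-11 m^2
Diameter from circular cross-section:
  d = sqrt(4A / pi) * 10^6 (m -> um)
  d = sqrt(4 * 7.389808 x 10^-11 / pi) * 10^6 = 9.7 um

9.7 um


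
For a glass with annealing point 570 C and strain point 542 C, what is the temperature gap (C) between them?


Gap = T_anneal - T_strain:
  gap = 570 - 542 = 28 C

28 C


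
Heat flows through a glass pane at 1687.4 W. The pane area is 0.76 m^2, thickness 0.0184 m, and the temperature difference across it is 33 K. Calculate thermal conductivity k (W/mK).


Fourier's law rearranged: k = Q * t / (A * dT)
  Numerator = 1687.4 * 0.0184 = 31.04816
  Denominator = 0.76 * 33 = 25.08
  k = 31.04816 / 25.08 = 1.238 W/mK

1.238 W/mK


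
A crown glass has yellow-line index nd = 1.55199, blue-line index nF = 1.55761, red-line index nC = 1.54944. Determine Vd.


Abbe number formula: Vd = (nd - 1) / (nF - nC)
  nd - 1 = 1.55199 - 1 = 0.55199
  nF - nC = 1.55761 - 1.54944 = 0.00817
  Vd = 0.55199 / 0.00817 = 67.56

67.56


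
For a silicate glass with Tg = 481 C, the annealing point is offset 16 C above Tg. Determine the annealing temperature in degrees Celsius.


The annealing temperature is Tg plus the offset:
  T_anneal = 481 + 16 = 497 C

497 C


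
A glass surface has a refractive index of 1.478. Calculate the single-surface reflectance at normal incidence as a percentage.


Fresnel reflectance at normal incidence:
  R = ((n - 1)/(n + 1))^2
  (n - 1)/(n + 1) = (1.478 - 1)/(1.478 + 1) = 0.192897
  R = 0.192897^2 = 0.0372093
  R(%) = 0.0372093 * 100 = 3.721%

3.721%


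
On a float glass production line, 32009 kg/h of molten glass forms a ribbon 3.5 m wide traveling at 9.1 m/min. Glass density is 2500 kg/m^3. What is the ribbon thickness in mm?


Ribbon cross-section from mass balance:
  Volume rate = throughput / density = 32009 / 2500 = 12.8036 m^3/h
  thickness = volume rate / (speed * 60 * width), i.e.
  thickness = throughput / (60 * speed * width * density) * 1000
  thickness = 32009 / (60 * 9.1 * 3.5 * 2500) * 1000 = 6.7 mm

6.7 mm


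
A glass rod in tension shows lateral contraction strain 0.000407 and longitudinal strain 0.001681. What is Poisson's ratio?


Poisson's ratio: nu = lateral strain / axial strain
  nu = 0.000407 / 0.001681 = 0.2421

0.2421


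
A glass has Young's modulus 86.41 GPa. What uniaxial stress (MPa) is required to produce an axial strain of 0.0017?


Rearrange E = sigma / epsilon:
  sigma = E * epsilon
  E (MPa) = 86.41 * 1000 = 86410
  sigma = 86410 * 0.0017 = 146.9 MPa

146.9 MPa


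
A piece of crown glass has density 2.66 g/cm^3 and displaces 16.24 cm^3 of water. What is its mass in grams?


Rearrange rho = m / V:
  m = rho * V
  m = 2.66 * 16.24 = 43.198 g

43.198 g


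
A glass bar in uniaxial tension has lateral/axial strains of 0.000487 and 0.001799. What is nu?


Poisson's ratio: nu = lateral strain / axial strain
  nu = 0.000487 / 0.001799 = 0.2707

0.2707


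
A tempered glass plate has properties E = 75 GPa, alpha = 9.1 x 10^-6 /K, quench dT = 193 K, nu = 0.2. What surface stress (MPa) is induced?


Tempering stress: sigma = E * alpha * dT / (1 - nu)
  E (MPa) = 75 * 1000 = 75000
  Numerator = 75000 * (9.1 x 10^-6) * 193 = 131.7225
  Denominator = 1 - 0.2 = 0.8
  sigma = 131.7225 / 0.8 = 164.7 MPa

164.7 MPa


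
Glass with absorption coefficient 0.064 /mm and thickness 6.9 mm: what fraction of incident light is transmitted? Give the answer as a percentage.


Beer-Lambert law: T = exp(-alpha * thickness)
  exponent = -0.064 * 6.9 = -0.4416
  T = exp(-0.4416) = 0.643
  Percentage = 0.643 * 100 = 64.3%

64.3%


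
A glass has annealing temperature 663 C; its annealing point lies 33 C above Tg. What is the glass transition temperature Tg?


Rearrange T_anneal = Tg + offset for Tg:
  Tg = T_anneal - offset = 663 - 33 = 630 C

630 C


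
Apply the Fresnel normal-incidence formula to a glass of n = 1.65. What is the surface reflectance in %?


Fresnel reflectance at normal incidence:
  R = ((n - 1)/(n + 1))^2
  (n - 1)/(n + 1) = (1.65 - 1)/(1.65 + 1) = 0.245283
  R = 0.245283^2 = 0.0601638
  R(%) = 0.0601638 * 100 = 6.016%

6.016%


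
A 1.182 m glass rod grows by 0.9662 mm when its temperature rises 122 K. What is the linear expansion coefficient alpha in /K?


Rearrange dL = alpha * L0 * dT for alpha:
  alpha = dL / (L0 * dT)
  alpha = (0.9662 / 1000) / (1.182 * 122) = 0.0000067 /K = 6.7 x 10^-6 /K

6.7 x 10^-6 /K


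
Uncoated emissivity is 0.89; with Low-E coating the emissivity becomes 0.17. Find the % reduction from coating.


Percentage reduction = (1 - coated/uncoated) * 100
  Ratio = 0.17 / 0.89 = 0.191
  Reduction = (1 - 0.191) * 100 = 80.9%

80.9%


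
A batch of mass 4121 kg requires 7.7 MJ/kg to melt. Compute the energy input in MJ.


Total energy = mass * specific energy
  E = 4121 * 7.7 = 31731.7 MJ

31731.7 MJ


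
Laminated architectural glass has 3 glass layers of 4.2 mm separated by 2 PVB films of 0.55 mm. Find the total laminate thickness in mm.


Total thickness = glass contribution + PVB contribution
  Glass: 3 * 4.2 = 12.6 mm
  PVB: 2 * 0.55 = 1.1 mm
  Total = 12.6 + 1.1 = 13.7 mm

13.7 mm


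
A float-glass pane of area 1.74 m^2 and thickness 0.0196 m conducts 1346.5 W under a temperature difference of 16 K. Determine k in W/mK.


Fourier's law rearranged: k = Q * t / (A * dT)
  Numerator = 1346.5 * 0.0196 = 26.3914
  Denominator = 1.74 * 16 = 27.84
  k = 26.3914 / 27.84 = 0.948 W/mK

0.948 W/mK


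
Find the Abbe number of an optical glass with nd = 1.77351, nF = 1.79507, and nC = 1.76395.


Abbe number formula: Vd = (nd - 1) / (nF - nC)
  nd - 1 = 1.77351 - 1 = 0.77351
  nF - nC = 1.79507 - 1.76395 = 0.03112
  Vd = 0.77351 / 0.03112 = 24.86

24.86


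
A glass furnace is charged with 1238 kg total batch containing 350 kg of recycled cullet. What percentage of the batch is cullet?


Cullet ratio = (cullet mass / total batch mass) * 100
  Ratio = 350 / 1238 * 100 = 28.27%

28.27%


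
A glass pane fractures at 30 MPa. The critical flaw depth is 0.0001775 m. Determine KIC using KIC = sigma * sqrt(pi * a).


Fracture toughness: KIC = sigma * sqrt(pi * a)
  pi * a = pi * 0.0001775 = 0.000557633
  sqrt(pi * a) = 0.023614
  KIC = 30 * 0.023614 = 0.708 MPa*sqrt(m)

0.708 MPa*sqrt(m)


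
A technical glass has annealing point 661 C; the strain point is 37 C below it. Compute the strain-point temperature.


Strain point = annealing point - difference:
  T_strain = 661 - 37 = 624 C

624 C


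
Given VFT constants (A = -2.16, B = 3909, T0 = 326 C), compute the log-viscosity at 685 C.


VFT equation: log(eta) = A + B / (T - T0)
  T - T0 = 685 - 326 = 359
  B / (T - T0) = 3909 / 359 = 10.889
  log(eta) = -2.16 + 10.889 = 8.729

8.729


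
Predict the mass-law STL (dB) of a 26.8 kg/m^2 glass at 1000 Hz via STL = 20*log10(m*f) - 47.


Mass law: STL = 20 * log10(m * f) - 47
  m * f = 26.8 * 1000 = 26800
  log10(26800) = 4.42813
  STL = 20 * 4.42813 - 47 = 88.5626 - 47 = 41.6 dB

41.6 dB


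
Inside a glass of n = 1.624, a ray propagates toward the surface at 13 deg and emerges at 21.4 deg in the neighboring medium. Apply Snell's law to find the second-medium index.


Apply Snell's law: n1 * sin(theta1) = n2 * sin(theta2)
  n2 = n1 * sin(theta1) / sin(theta2)
  sin(13) = 0.224951
  sin(21.4) = 0.364877
  n2 = 1.624 * 0.224951 / 0.364877 = 1.0012

1.0012


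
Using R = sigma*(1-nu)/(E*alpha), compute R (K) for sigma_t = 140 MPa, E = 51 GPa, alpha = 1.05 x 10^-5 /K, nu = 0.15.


Thermal shock resistance: R = sigma * (1 - nu) / (E * alpha)
  Numerator = 140 * (1 - 0.15) = 119.0
  Denominator = 51 * 1000 * (1.05 x 10^-5) = 0.5355
  R = 119.0 / 0.5355 = 222.2 K

222.2 K


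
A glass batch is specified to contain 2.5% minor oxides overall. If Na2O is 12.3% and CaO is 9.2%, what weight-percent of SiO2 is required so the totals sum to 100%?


Known pieces sum to 100%:
  SiO2 = 100 - (others + Na2O + CaO)
  SiO2 = 100 - (2.5 + 12.3 + 9.2) = 76.0%

76.0%


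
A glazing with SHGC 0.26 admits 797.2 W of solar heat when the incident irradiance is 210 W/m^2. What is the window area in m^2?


Rearrange Q = Area * SHGC * Irradiance:
  Area = Q / (SHGC * Irradiance)
  Area = 797.2 / (0.26 * 210) = 14.6 m^2

14.6 m^2


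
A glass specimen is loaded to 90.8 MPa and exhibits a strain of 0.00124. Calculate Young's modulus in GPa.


Young's modulus: E = stress / strain
  E = 90.8 MPa / 0.00124 = 73225.81 MPa
Convert to GPa: 73225.81 / 1000 = 73.23 GPa

73.23 GPa


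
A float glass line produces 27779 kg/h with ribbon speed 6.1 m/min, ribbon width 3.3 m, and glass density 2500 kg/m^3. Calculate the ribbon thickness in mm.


Ribbon cross-section from mass balance:
  Volume rate = throughput / density = 27779 / 2500 = 11.1116 m^3/h
  thickness = volume rate / (speed * 60 * width), i.e.
  thickness = throughput / (60 * speed * width * density) * 1000
  thickness = 27779 / (60 * 6.1 * 3.3 * 2500) * 1000 = 9.2 mm

9.2 mm


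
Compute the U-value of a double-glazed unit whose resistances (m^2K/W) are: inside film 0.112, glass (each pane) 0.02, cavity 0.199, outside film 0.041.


Total thermal resistance (series):
  R_total = R_in + R_glass + R_air + R_glass + R_out
  R_total = 0.112 + 0.02 + 0.199 + 0.02 + 0.041 = 0.392 m^2K/W
U-value = 1 / R_total = 1 / 0.392 = 2.551 W/m^2K

2.551 W/m^2K


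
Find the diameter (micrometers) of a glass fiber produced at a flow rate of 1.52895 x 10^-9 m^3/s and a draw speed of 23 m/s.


Cross-sectional area from continuity:
  A = Q / v = 1.52895 x 10^-9 / 23 = 6.647609 x 10^-11 m^2
Diameter from circular cross-section:
  d = sqrt(4A / pi) * 10^6 (m -> um)
  d = sqrt(4 * 6.647609 x 10^-11 / pi) * 10^6 = 9.2 um

9.2 um


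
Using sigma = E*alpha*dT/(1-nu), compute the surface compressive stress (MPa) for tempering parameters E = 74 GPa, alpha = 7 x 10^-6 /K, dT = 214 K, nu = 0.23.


Tempering stress: sigma = E * alpha * dT / (1 - nu)
  E (MPa) = 74 * 1000 = 74000
  Numerator = 74000 * (7 x 10^-6) * 214 = 110.852
  Denominator = 1 - 0.23 = 0.77
  sigma = 110.852 / 0.77 = 144.0 MPa

144.0 MPa


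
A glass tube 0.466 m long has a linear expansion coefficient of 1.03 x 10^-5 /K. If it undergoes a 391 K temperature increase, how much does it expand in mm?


Thermal expansion formula: dL = alpha * L0 * dT
  dL = (1.03 x 10^-5) * 0.466 * 391 = 0.00187672 m
Convert to mm: 0.00187672 * 1000 = 1.8767 mm

1.8767 mm


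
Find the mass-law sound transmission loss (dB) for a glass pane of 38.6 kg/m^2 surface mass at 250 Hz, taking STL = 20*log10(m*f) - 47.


Mass law: STL = 20 * log10(m * f) - 47
  m * f = 38.6 * 250 = 9650
  log10(9650) = 3.98453
  STL = 20 * 3.98453 - 47 = 79.6906 - 47 = 32.7 dB

32.7 dB


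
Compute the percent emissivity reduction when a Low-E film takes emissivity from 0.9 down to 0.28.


Percentage reduction = (1 - coated/uncoated) * 100
  Ratio = 0.28 / 0.9 = 0.3111
  Reduction = (1 - 0.3111) * 100 = 68.9%

68.9%


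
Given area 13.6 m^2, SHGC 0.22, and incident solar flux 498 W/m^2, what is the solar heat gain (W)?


Solar heat gain: Q = Area * SHGC * Irradiance
  Q = 13.6 * 0.22 * 498 = 1490 W

1490 W


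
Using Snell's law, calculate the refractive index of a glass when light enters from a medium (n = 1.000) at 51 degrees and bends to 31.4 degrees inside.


Apply Snell's law: n1 * sin(theta1) = n2 * sin(theta2)
  n2 = n1 * sin(theta1) / sin(theta2)
  sin(51) = 0.777146
  sin(31.4) = 0.52101
  n2 = 1.000 * 0.777146 / 0.52101 = 1.4916

1.4916


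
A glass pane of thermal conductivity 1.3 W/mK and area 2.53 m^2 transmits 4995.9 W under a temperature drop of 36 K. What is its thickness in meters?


Fourier's law: t = k * A * dT / Q
  t = 1.3 * 2.53 * 36 / 4995.9
  t = 118.404 / 4995.9 = 0.0237 m

0.0237 m


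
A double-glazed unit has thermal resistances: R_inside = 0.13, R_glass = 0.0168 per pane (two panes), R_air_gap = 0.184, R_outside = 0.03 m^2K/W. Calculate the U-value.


Total thermal resistance (series):
  R_total = R_in + R_glass + R_air + R_glass + R_out
  R_total = 0.13 + 0.0168 + 0.184 + 0.0168 + 0.03 = 0.3776 m^2K/W
U-value = 1 / R_total = 1 / 0.3776 = 2.648 W/m^2K

2.648 W/m^2K


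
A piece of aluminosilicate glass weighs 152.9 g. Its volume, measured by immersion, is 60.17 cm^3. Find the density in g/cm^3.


Use the definition of density:
  rho = mass / volume
  rho = 152.9 / 60.17 = 2.541 g/cm^3

2.541 g/cm^3


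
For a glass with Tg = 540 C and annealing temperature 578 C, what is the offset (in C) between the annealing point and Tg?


Offset = T_anneal - Tg:
  offset = 578 - 540 = 38 C

38 C


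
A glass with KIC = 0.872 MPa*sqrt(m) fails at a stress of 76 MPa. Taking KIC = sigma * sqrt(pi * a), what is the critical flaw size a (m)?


Rearrange KIC = sigma * sqrt(pi * a):
  sqrt(pi * a) = KIC / sigma
  sqrt(pi * a) = 0.872 / 76 = 0.011474
  a = (KIC / sigma)^2 / pi
  a = 0.011474^2 / pi = 0.0000419 m

0.0000419 m


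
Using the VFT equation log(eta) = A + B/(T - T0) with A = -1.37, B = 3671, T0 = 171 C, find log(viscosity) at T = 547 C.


VFT equation: log(eta) = A + B / (T - T0)
  T - T0 = 547 - 171 = 376
  B / (T - T0) = 3671 / 376 = 9.763
  log(eta) = -1.37 + 9.763 = 8.393

8.393


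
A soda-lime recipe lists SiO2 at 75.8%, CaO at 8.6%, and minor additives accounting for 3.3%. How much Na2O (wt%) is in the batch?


Pieces sum to 100%:
  Na2O = 100 - (SiO2 + CaO + others)
  Na2O = 100 - (75.8 + 8.6 + 3.3) = 12.3%

12.3%


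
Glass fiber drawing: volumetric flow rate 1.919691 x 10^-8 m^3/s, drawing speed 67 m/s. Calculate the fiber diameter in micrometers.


Cross-sectional area from continuity:
  A = Q / v = 1.919691 x 10^-8 / 67 = 2.86521 x 10^-10 m^2
Diameter from circular cross-section:
  d = sqrt(4A / pi) * 10^6 (m -> um)
  d = sqrt(4 * 2.86521 x 10^-10 / pi) * 10^6 = 19.1 um

19.1 um


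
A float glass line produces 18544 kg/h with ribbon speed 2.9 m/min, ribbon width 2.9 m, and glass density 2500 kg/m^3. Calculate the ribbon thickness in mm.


Ribbon cross-section from mass balance:
  Volume rate = throughput / density = 18544 / 2500 = 7.4176 m^3/h
  thickness = volume rate / (speed * 60 * width), i.e.
  thickness = throughput / (60 * speed * width * density) * 1000
  thickness = 18544 / (60 * 2.9 * 2.9 * 2500) * 1000 = 14.7 mm

14.7 mm


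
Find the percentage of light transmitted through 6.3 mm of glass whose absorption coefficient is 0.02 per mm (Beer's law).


Beer-Lambert law: T = exp(-alpha * thickness)
  exponent = -0.02 * 6.3 = -0.126
  T = exp(-0.126) = 0.8816
  Percentage = 0.8816 * 100 = 88.16%

88.16%


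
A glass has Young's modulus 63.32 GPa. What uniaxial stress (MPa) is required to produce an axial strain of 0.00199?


Rearrange E = sigma / epsilon:
  sigma = E * epsilon
  E (MPa) = 63.32 * 1000 = 63320
  sigma = 63320 * 0.00199 = 126.01 MPa

126.01 MPa


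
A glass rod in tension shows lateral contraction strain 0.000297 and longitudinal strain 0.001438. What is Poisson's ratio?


Poisson's ratio: nu = lateral strain / axial strain
  nu = 0.000297 / 0.001438 = 0.2065

0.2065


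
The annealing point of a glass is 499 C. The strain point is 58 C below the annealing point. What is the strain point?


Strain point = annealing point - difference:
  T_strain = 499 - 58 = 441 C

441 C


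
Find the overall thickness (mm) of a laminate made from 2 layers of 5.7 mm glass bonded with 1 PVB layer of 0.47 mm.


Total thickness = glass contribution + PVB contribution
  Glass: 2 * 5.7 = 11.4 mm
  PVB: 1 * 0.47 = 0.47 mm
  Total = 11.4 + 0.47 = 11.87 mm

11.87 mm


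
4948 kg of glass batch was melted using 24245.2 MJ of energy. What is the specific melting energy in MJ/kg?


Rearrange E = m * s for s:
  s = E / m
  s = 24245.2 / 4948 = 4.9 MJ/kg

4.9 MJ/kg


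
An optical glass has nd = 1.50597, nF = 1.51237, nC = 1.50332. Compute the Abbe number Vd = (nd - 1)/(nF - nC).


Abbe number formula: Vd = (nd - 1) / (nF - nC)
  nd - 1 = 1.50597 - 1 = 0.50597
  nF - nC = 1.51237 - 1.50332 = 0.00905
  Vd = 0.50597 / 0.00905 = 55.91

55.91


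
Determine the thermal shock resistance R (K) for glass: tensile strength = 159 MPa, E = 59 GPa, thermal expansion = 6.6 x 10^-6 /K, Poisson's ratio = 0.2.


Thermal shock resistance: R = sigma * (1 - nu) / (E * alpha)
  Numerator = 159 * (1 - 0.2) = 127.2
  Denominator = 59 * 1000 * (6.6 x 10^-6) = 0.3894
  R = 127.2 / 0.3894 = 326.7 K

326.7 K


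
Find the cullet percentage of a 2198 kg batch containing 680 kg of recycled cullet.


Cullet ratio = (cullet mass / total batch mass) * 100
  Ratio = 680 / 2198 * 100 = 30.94%

30.94%


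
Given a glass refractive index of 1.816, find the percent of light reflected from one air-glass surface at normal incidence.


Fresnel reflectance at normal incidence:
  R = ((n - 1)/(n + 1))^2
  (n - 1)/(n + 1) = (1.816 - 1)/(1.816 + 1) = 0.289773
  R = 0.289773^2 = 0.0839684
  R(%) = 0.0839684 * 100 = 8.397%

8.397%


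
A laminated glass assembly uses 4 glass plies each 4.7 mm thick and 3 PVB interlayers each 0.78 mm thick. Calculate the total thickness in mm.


Total thickness = glass contribution + PVB contribution
  Glass: 4 * 4.7 = 18.8 mm
  PVB: 3 * 0.78 = 2.34 mm
  Total = 18.8 + 2.34 = 21.14 mm

21.14 mm


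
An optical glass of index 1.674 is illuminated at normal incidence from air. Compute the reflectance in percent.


Fresnel reflectance at normal incidence:
  R = ((n - 1)/(n + 1))^2
  (n - 1)/(n + 1) = (1.674 - 1)/(1.674 + 1) = 0.252057
  R = 0.252057^2 = 0.0635327
  R(%) = 0.0635327 * 100 = 6.353%

6.353%


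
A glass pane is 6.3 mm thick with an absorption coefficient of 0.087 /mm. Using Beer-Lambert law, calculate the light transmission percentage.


Beer-Lambert law: T = exp(-alpha * thickness)
  exponent = -0.087 * 6.3 = -0.5481
  T = exp(-0.5481) = 0.578
  Percentage = 0.578 * 100 = 57.8%

57.8%


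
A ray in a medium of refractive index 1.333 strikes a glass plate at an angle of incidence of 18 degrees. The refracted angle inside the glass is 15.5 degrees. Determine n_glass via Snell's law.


Apply Snell's law: n1 * sin(theta1) = n2 * sin(theta2)
  n2 = n1 * sin(theta1) / sin(theta2)
  sin(18) = 0.309017
  sin(15.5) = 0.267238
  n2 = 1.333 * 0.309017 / 0.267238 = 1.5414

1.5414


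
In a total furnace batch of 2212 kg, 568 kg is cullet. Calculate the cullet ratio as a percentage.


Cullet ratio = (cullet mass / total batch mass) * 100
  Ratio = 568 / 2212 * 100 = 25.68%

25.68%


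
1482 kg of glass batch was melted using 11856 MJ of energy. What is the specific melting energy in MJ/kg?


Rearrange E = m * s for s:
  s = E / m
  s = 11856 / 1482 = 8.0 MJ/kg

8.0 MJ/kg


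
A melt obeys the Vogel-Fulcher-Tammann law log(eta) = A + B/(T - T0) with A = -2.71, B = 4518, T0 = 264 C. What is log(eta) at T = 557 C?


VFT equation: log(eta) = A + B / (T - T0)
  T - T0 = 557 - 264 = 293
  B / (T - T0) = 4518 / 293 = 15.42
  log(eta) = -2.71 + 15.42 = 12.71

12.71


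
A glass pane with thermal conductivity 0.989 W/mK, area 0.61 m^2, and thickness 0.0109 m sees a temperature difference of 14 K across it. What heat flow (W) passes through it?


Fourier's law: Q = k * A * dT / t
  Q = 0.989 * 0.61 * 14 / 0.0109
  Q = 8.44606 / 0.0109 = 774.9 W

774.9 W


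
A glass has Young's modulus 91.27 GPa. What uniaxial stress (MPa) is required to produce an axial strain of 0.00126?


Rearrange E = sigma / epsilon:
  sigma = E * epsilon
  E (MPa) = 91.27 * 1000 = 91270
  sigma = 91270 * 0.00126 = 115.0 MPa

115.0 MPa


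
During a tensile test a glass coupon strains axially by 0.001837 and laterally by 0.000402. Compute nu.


Poisson's ratio: nu = lateral strain / axial strain
  nu = 0.000402 / 0.001837 = 0.2188

0.2188


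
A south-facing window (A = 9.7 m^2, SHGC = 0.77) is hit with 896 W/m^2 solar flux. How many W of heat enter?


Solar heat gain: Q = Area * SHGC * Irradiance
  Q = 9.7 * 0.77 * 896 = 6692.2 W

6692.2 W


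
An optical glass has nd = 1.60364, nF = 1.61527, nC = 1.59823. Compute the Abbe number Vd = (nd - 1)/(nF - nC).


Abbe number formula: Vd = (nd - 1) / (nF - nC)
  nd - 1 = 1.60364 - 1 = 0.60364
  nF - nC = 1.61527 - 1.59823 = 0.01704
  Vd = 0.60364 / 0.01704 = 35.42

35.42


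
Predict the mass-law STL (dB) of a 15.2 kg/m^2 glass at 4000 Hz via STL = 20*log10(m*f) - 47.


Mass law: STL = 20 * log10(m * f) - 47
  m * f = 15.2 * 4000 = 60800
  log10(60800) = 4.7839
  STL = 20 * 4.7839 - 47 = 95.678 - 47 = 48.7 dB

48.7 dB


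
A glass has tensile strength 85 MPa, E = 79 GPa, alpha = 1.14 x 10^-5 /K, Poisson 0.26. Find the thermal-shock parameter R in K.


Thermal shock resistance: R = sigma * (1 - nu) / (E * alpha)
  Numerator = 85 * (1 - 0.26) = 62.9
  Denominator = 79 * 1000 * (1.14 x 10^-5) = 0.9006
  R = 62.9 / 0.9006 = 69.8 K

69.8 K


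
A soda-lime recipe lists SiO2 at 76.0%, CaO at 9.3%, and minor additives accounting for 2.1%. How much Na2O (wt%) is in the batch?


Pieces sum to 100%:
  Na2O = 100 - (SiO2 + CaO + others)
  Na2O = 100 - (76.0 + 9.3 + 2.1) = 12.6%

12.6%


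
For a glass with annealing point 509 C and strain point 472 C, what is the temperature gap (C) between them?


Gap = T_anneal - T_strain:
  gap = 509 - 472 = 37 C

37 C


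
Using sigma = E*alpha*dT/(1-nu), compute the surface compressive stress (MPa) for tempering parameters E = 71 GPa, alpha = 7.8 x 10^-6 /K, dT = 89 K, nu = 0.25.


Tempering stress: sigma = E * alpha * dT / (1 - nu)
  E (MPa) = 71 * 1000 = 71000
  Numerator = 71000 * (7.8 x 10^-6) * 89 = 49.2882
  Denominator = 1 - 0.25 = 0.75
  sigma = 49.2882 / 0.75 = 65.7 MPa

65.7 MPa


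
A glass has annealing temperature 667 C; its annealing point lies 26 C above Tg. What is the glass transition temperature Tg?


Rearrange T_anneal = Tg + offset for Tg:
  Tg = T_anneal - offset = 667 - 26 = 641 C

641 C


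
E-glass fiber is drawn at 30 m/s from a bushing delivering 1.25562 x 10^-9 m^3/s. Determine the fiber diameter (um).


Cross-sectional area from continuity:
  A = Q / v = 1.25562 x 10^-9 / 30 = 4.1854 x 10^-11 m^2
Diameter from circular cross-section:
  d = sqrt(4A / pi) * 10^6 (m -> um)
  d = sqrt(4 * 4.1854 x 10^-11 / pi) * 10^6 = 7.3 um

7.3 um


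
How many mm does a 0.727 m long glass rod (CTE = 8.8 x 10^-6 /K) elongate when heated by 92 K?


Thermal expansion formula: dL = alpha * L0 * dT
  dL = (8.8 x 10^-6) * 0.727 * 92 = 0.00058858 m
Convert to mm: 0.00058858 * 1000 = 0.5886 mm

0.5886 mm


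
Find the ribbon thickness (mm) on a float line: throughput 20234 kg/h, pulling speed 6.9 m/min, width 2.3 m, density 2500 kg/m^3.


Ribbon cross-section from mass balance:
  Volume rate = throughput / density = 20234 / 2500 = 8.0936 m^3/h
  thickness = volume rate / (speed * 60 * width), i.e.
  thickness = throughput / (60 * speed * width * density) * 1000
  thickness = 20234 / (60 * 6.9 * 2.3 * 2500) * 1000 = 8.5 mm

8.5 mm


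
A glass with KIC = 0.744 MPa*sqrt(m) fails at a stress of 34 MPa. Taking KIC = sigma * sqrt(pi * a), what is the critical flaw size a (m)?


Rearrange KIC = sigma * sqrt(pi * a):
  sqrt(pi * a) = KIC / sigma
  sqrt(pi * a) = 0.744 / 34 = 0.021882
  a = (KIC / sigma)^2 / pi
  a = 0.021882^2 / pi = 0.0001524 m

0.0001524 m


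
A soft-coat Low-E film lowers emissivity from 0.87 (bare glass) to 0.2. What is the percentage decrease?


Percentage reduction = (1 - coated/uncoated) * 100
  Ratio = 0.2 / 0.87 = 0.2299
  Reduction = (1 - 0.2299) * 100 = 77.0%

77.0%


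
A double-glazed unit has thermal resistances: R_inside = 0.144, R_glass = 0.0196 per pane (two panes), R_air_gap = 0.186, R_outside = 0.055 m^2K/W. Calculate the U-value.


Total thermal resistance (series):
  R_total = R_in + R_glass + R_air + R_glass + R_out
  R_total = 0.144 + 0.0196 + 0.186 + 0.0196 + 0.055 = 0.4242 m^2K/W
U-value = 1 / R_total = 1 / 0.4242 = 2.357 W/m^2K

2.357 W/m^2K


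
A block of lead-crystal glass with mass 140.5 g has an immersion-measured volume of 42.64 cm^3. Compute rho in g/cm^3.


Use the definition of density:
  rho = mass / volume
  rho = 140.5 / 42.64 = 3.295 g/cm^3

3.295 g/cm^3


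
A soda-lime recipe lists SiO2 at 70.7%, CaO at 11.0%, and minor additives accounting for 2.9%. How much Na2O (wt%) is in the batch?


Pieces sum to 100%:
  Na2O = 100 - (SiO2 + CaO + others)
  Na2O = 100 - (70.7 + 11.0 + 2.9) = 15.4%

15.4%


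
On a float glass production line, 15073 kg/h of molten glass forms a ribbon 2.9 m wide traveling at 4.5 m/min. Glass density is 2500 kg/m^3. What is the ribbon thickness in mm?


Ribbon cross-section from mass balance:
  Volume rate = throughput / density = 15073 / 2500 = 6.0292 m^3/h
  thickness = volume rate / (speed * 60 * width), i.e.
  thickness = throughput / (60 * speed * width * density) * 1000
  thickness = 15073 / (60 * 4.5 * 2.9 * 2500) * 1000 = 7.7 mm

7.7 mm


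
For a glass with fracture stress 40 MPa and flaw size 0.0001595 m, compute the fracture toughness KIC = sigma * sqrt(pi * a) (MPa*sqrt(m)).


Fracture toughness: KIC = sigma * sqrt(pi * a)
  pi * a = pi * 0.0001595 = 0.000501084
  sqrt(pi * a) = 0.022385
  KIC = 40 * 0.022385 = 0.895 MPa*sqrt(m)

0.895 MPa*sqrt(m)


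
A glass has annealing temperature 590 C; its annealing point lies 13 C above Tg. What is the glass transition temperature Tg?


Rearrange T_anneal = Tg + offset for Tg:
  Tg = T_anneal - offset = 590 - 13 = 577 C

577 C


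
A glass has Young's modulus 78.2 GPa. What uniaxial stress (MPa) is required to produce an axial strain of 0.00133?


Rearrange E = sigma / epsilon:
  sigma = E * epsilon
  E (MPa) = 78.2 * 1000 = 78200
  sigma = 78200 * 0.00133 = 104.01 MPa

104.01 MPa


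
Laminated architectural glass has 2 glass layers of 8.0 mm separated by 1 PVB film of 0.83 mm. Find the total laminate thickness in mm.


Total thickness = glass contribution + PVB contribution
  Glass: 2 * 8.0 = 16.0 mm
  PVB: 1 * 0.83 = 0.83 mm
  Total = 16.0 + 0.83 = 16.83 mm

16.83 mm


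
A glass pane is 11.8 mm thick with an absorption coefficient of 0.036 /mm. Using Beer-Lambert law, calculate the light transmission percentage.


Beer-Lambert law: T = exp(-alpha * thickness)
  exponent = -0.036 * 11.8 = -0.4248
  T = exp(-0.4248) = 0.6539
  Percentage = 0.6539 * 100 = 65.39%

65.39%


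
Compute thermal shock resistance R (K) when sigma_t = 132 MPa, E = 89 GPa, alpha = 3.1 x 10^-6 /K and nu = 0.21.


Thermal shock resistance: R = sigma * (1 - nu) / (E * alpha)
  Numerator = 132 * (1 - 0.21) = 104.28
  Denominator = 89 * 1000 * (3.1 x 10^-6) = 0.2759
  R = 104.28 / 0.2759 = 378.0 K

378.0 K


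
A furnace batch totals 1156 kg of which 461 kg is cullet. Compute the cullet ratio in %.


Cullet ratio = (cullet mass / total batch mass) * 100
  Ratio = 461 / 1156 * 100 = 39.88%

39.88%


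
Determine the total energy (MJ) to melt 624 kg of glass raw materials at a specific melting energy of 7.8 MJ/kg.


Total energy = mass * specific energy
  E = 624 * 7.8 = 4867.2 MJ

4867.2 MJ


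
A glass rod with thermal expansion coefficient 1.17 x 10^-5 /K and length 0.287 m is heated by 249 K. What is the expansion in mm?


Thermal expansion formula: dL = alpha * L0 * dT
  dL = (1.17 x 10^-5) * 0.287 * 249 = 0.00083612 m
Convert to mm: 0.00083612 * 1000 = 0.8361 mm

0.8361 mm


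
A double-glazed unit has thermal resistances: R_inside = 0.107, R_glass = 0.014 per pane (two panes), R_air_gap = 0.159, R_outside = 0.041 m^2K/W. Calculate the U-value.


Total thermal resistance (series):
  R_total = R_in + R_glass + R_air + R_glass + R_out
  R_total = 0.107 + 0.014 + 0.159 + 0.014 + 0.041 = 0.335 m^2K/W
U-value = 1 / R_total = 1 / 0.335 = 2.985 W/m^2K

2.985 W/m^2K


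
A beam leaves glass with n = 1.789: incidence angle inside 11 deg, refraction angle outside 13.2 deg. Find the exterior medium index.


Apply Snell's law: n1 * sin(theta1) = n2 * sin(theta2)
  n2 = n1 * sin(theta1) / sin(theta2)
  sin(11) = 0.190809
  sin(13.2) = 0.228351
  n2 = 1.789 * 0.190809 / 0.228351 = 1.4949

1.4949


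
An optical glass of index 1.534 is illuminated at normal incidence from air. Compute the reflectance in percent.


Fresnel reflectance at normal incidence:
  R = ((n - 1)/(n + 1))^2
  (n - 1)/(n + 1) = (1.534 - 1)/(1.534 + 1) = 0.210734
  R = 0.210734^2 = 0.0444088
  R(%) = 0.0444088 * 100 = 4.441%

4.441%


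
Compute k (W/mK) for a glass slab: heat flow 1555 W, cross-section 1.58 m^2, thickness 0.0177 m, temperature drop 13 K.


Fourier's law rearranged: k = Q * t / (A * dT)
  Numerator = 1555 * 0.0177 = 27.5235
  Denominator = 1.58 * 13 = 20.54
  k = 27.5235 / 20.54 = 1.34 W/mK

1.34 W/mK


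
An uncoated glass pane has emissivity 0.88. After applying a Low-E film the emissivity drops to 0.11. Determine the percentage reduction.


Percentage reduction = (1 - coated/uncoated) * 100
  Ratio = 0.11 / 0.88 = 0.125
  Reduction = (1 - 0.125) * 100 = 87.5%

87.5%


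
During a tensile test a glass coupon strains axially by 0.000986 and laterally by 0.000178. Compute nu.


Poisson's ratio: nu = lateral strain / axial strain
  nu = 0.000178 / 0.000986 = 0.1805

0.1805


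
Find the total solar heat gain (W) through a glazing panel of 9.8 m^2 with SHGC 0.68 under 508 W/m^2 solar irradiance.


Solar heat gain: Q = Area * SHGC * Irradiance
  Q = 9.8 * 0.68 * 508 = 3385.3 W

3385.3 W


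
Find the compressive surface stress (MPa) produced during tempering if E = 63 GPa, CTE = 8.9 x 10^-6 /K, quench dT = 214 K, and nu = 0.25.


Tempering stress: sigma = E * alpha * dT / (1 - nu)
  E (MPa) = 63 * 1000 = 63000
  Numerator = 63000 * (8.9 x 10^-6) * 214 = 119.9898
  Denominator = 1 - 0.25 = 0.75
  sigma = 119.9898 / 0.75 = 160.0 MPa

160.0 MPa


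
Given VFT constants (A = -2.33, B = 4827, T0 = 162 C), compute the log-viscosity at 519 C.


VFT equation: log(eta) = A + B / (T - T0)
  T - T0 = 519 - 162 = 357
  B / (T - T0) = 4827 / 357 = 13.521
  log(eta) = -2.33 + 13.521 = 11.191

11.191


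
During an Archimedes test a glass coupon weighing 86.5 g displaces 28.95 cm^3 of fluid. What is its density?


Use the definition of density:
  rho = mass / volume
  rho = 86.5 / 28.95 = 2.988 g/cm^3

2.988 g/cm^3


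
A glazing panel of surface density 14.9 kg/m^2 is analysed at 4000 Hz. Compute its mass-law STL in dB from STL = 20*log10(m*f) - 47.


Mass law: STL = 20 * log10(m * f) - 47
  m * f = 14.9 * 4000 = 59600
  log10(59600) = 4.77525
  STL = 20 * 4.77525 - 47 = 95.505 - 47 = 48.5 dB

48.5 dB


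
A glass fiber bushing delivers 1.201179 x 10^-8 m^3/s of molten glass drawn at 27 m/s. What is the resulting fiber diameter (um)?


Cross-sectional area from continuity:
  A = Q / v = 1.201179 x 10^-8 / 27 = 4.448811 x 10^-10 m^2
Diameter from circular cross-section:
  d = sqrt(4A / pi) * 10^6 (m -> um)
  d = sqrt(4 * 4.448811 x 10^-10 / pi) * 10^6 = 23.8 um

23.8 um


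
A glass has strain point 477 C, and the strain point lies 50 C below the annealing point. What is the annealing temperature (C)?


T_anneal = T_strain + gap:
  T_anneal = 477 + 50 = 527 C

527 C


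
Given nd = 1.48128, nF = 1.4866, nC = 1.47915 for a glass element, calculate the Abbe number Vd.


Abbe number formula: Vd = (nd - 1) / (nF - nC)
  nd - 1 = 1.48128 - 1 = 0.48128
  nF - nC = 1.4866 - 1.47915 = 0.00745
  Vd = 0.48128 / 0.00745 = 64.6

64.6


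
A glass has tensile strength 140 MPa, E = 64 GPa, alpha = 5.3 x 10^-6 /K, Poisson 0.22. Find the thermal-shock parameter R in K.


Thermal shock resistance: R = sigma * (1 - nu) / (E * alpha)
  Numerator = 140 * (1 - 0.22) = 109.2
  Denominator = 64 * 1000 * (5.3 x 10^-6) = 0.3392
  R = 109.2 / 0.3392 = 321.9 K

321.9 K


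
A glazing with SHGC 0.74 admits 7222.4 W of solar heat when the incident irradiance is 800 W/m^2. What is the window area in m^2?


Rearrange Q = Area * SHGC * Irradiance:
  Area = Q / (SHGC * Irradiance)
  Area = 7222.4 / (0.74 * 800) = 12.2 m^2

12.2 m^2


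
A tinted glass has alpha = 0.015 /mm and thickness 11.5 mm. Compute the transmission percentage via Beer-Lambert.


Beer-Lambert law: T = exp(-alpha * thickness)
  exponent = -0.015 * 11.5 = -0.1725
  T = exp(-0.1725) = 0.8416
  Percentage = 0.8416 * 100 = 84.16%

84.16%


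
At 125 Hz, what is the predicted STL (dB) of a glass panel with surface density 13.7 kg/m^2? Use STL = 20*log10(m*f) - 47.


Mass law: STL = 20 * log10(m * f) - 47
  m * f = 13.7 * 125 = 1712.5
  log10(1712.5) = 3.23363
  STL = 20 * 3.23363 - 47 = 64.6726 - 47 = 17.7 dB

17.7 dB


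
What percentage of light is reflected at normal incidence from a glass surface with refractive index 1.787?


Fresnel reflectance at normal incidence:
  R = ((n - 1)/(n + 1))^2
  (n - 1)/(n + 1) = (1.787 - 1)/(1.787 + 1) = 0.282382
  R = 0.282382^2 = 0.0797396
  R(%) = 0.0797396 * 100 = 7.974%

7.974%


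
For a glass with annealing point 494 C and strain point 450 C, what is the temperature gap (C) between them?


Gap = T_anneal - T_strain:
  gap = 494 - 450 = 44 C

44 C


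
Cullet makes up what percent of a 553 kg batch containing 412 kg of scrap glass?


Cullet ratio = (cullet mass / total batch mass) * 100
  Ratio = 412 / 553 * 100 = 74.5%

74.5%


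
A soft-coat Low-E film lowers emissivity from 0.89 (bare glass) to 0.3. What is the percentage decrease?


Percentage reduction = (1 - coated/uncoated) * 100
  Ratio = 0.3 / 0.89 = 0.3371
  Reduction = (1 - 0.3371) * 100 = 66.3%

66.3%


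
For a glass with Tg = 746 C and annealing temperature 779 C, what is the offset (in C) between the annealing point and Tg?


Offset = T_anneal - Tg:
  offset = 779 - 746 = 33 C

33 C


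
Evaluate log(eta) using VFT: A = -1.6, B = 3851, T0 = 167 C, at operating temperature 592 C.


VFT equation: log(eta) = A + B / (T - T0)
  T - T0 = 592 - 167 = 425
  B / (T - T0) = 3851 / 425 = 9.061
  log(eta) = -1.6 + 9.061 = 7.461

7.461


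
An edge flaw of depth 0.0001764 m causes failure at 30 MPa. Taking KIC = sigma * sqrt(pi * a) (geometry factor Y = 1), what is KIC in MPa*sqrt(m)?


Fracture toughness: KIC = sigma * sqrt(pi * a)
  pi * a = pi * 0.0001764 = 0.000554177
  sqrt(pi * a) = 0.023541
  KIC = 30 * 0.023541 = 0.706 MPa*sqrt(m)

0.706 MPa*sqrt(m)


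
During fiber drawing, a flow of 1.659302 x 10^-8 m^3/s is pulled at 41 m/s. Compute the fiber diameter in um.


Cross-sectional area from continuity:
  A = Q / v = 1.659302 x 10^-8 / 41 = 4.047078 x 10^-10 m^2
Diameter from circular cross-section:
  d = sqrt(4A / pi) * 10^6 (m -> um)
  d = sqrt(4 * 4.047078 x 10^-10 / pi) * 10^6 = 22.7 um

22.7 um


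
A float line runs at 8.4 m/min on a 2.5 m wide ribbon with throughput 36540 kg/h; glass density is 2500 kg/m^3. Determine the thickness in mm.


Ribbon cross-section from mass balance:
  Volume rate = throughput / density = 36540 / 2500 = 14.616 m^3/h
  thickness = volume rate / (speed * 60 * width), i.e.
  thickness = throughput / (60 * speed * width * density) * 1000
  thickness = 36540 / (60 * 8.4 * 2.5 * 2500) * 1000 = 11.6 mm

11.6 mm


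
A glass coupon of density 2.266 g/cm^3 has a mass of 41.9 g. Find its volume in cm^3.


Rearrange rho = m / V:
  V = m / rho
  V = 41.9 / 2.266 = 18.491 cm^3

18.491 cm^3


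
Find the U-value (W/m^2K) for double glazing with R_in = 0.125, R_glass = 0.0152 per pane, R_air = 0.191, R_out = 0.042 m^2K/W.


Total thermal resistance (series):
  R_total = R_in + R_glass + R_air + R_glass + R_out
  R_total = 0.125 + 0.0152 + 0.191 + 0.0152 + 0.042 = 0.3884 m^2K/W
U-value = 1 / R_total = 1 / 0.3884 = 2.575 W/m^2K

2.575 W/m^2K


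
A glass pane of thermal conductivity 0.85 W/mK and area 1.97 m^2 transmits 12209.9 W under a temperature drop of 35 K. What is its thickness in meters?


Fourier's law: t = k * A * dT / Q
  t = 0.85 * 1.97 * 35 / 12209.9
  t = 58.6075 / 12209.9 = 0.0048 m

0.0048 m


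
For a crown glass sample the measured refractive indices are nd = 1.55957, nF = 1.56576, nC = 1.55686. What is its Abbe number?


Abbe number formula: Vd = (nd - 1) / (nF - nC)
  nd - 1 = 1.55957 - 1 = 0.55957
  nF - nC = 1.56576 - 1.55686 = 0.0089
  Vd = 0.55957 / 0.0089 = 62.87

62.87


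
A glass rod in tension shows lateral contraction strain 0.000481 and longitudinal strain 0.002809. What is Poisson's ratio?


Poisson's ratio: nu = lateral strain / axial strain
  nu = 0.000481 / 0.002809 = 0.1712

0.1712


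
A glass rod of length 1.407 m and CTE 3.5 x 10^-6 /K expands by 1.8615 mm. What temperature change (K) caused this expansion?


Rearrange dL = alpha * L0 * dT for dT:
  dT = dL / (alpha * L0)
  dL (m) = 1.8615 / 1000 = 0.0018615
  dT = 0.0018615 / ((3.5 x 10^-6) * 1.407) = 378.0 K

378.0 K


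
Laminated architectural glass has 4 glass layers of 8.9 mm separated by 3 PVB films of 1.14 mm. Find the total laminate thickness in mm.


Total thickness = glass contribution + PVB contribution
  Glass: 4 * 8.9 = 35.6 mm
  PVB: 3 * 1.14 = 3.42 mm
  Total = 35.6 + 3.42 = 39.02 mm

39.02 mm


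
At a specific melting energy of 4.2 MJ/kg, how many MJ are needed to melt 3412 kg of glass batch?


Total energy = mass * specific energy
  E = 3412 * 4.2 = 14330.4 MJ

14330.4 MJ


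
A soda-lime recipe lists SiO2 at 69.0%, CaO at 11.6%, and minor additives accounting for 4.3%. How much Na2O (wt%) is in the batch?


Pieces sum to 100%:
  Na2O = 100 - (SiO2 + CaO + others)
  Na2O = 100 - (69.0 + 11.6 + 4.3) = 15.1%

15.1%


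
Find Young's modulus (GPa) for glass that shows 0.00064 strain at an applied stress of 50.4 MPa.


Young's modulus: E = stress / strain
  E = 50.4 MPa / 0.00064 = 78750 MPa
Convert to GPa: 78750 / 1000 = 78.75 GPa

78.75 GPa


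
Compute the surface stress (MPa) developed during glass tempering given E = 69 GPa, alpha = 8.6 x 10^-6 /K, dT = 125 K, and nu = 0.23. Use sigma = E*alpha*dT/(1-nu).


Tempering stress: sigma = E * alpha * dT / (1 - nu)
  E (MPa) = 69 * 1000 = 69000
  Numerator = 69000 * (8.6 x 10^-6) * 125 = 74.175
  Denominator = 1 - 0.23 = 0.77
  sigma = 74.175 / 0.77 = 96.3 MPa

96.3 MPa


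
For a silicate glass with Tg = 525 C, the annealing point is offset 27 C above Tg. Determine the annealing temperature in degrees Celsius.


The annealing temperature is Tg plus the offset:
  T_anneal = 525 + 27 = 552 C

552 C


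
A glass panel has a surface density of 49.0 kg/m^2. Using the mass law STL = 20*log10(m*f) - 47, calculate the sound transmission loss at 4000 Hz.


Mass law: STL = 20 * log10(m * f) - 47
  m * f = 49.0 * 4000 = 196000
  log10(196000) = 5.29226
  STL = 20 * 5.29226 - 47 = 105.8452 - 47 = 58.8 dB

58.8 dB


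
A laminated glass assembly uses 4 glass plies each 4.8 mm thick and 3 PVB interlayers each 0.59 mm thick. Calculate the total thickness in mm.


Total thickness = glass contribution + PVB contribution
  Glass: 4 * 4.8 = 19.2 mm
  PVB: 3 * 0.59 = 1.77 mm
  Total = 19.2 + 1.77 = 20.97 mm

20.97 mm


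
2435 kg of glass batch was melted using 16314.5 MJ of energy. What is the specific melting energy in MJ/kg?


Rearrange E = m * s for s:
  s = E / m
  s = 16314.5 / 2435 = 6.7 MJ/kg

6.7 MJ/kg


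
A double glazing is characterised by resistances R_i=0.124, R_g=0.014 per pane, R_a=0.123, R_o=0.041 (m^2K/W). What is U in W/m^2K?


Total thermal resistance (series):
  R_total = R_in + R_glass + R_air + R_glass + R_out
  R_total = 0.124 + 0.014 + 0.123 + 0.014 + 0.041 = 0.316 m^2K/W
U-value = 1 / R_total = 1 / 0.316 = 3.165 W/m^2K

3.165 W/m^2K


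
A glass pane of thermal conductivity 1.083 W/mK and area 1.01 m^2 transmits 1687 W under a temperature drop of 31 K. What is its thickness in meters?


Fourier's law: t = k * A * dT / Q
  t = 1.083 * 1.01 * 31 / 1687
  t = 33.90873 / 1687 = 0.0201 m

0.0201 m
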